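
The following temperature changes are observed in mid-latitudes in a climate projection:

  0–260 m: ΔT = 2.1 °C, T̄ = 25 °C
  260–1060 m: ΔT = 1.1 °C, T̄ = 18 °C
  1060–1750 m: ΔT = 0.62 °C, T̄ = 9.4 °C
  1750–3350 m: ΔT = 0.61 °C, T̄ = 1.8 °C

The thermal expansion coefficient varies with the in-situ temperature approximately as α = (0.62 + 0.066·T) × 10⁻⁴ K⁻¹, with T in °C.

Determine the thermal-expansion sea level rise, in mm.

Δh = 408 mm

Layer 1: α = (0.62 + 0.066×25)×10⁻⁴ = 2.27×10⁻⁴ K⁻¹
Layer 2: α = (0.62 + 0.066×18)×10⁻⁴ = 1.808×10⁻⁴ K⁻¹
Layer 3: α = (0.62 + 0.066×9.4)×10⁻⁴ = 1.2404×10⁻⁴ K⁻¹
Layer 4: α = (0.62 + 0.066×1.8)×10⁻⁴ = 0.7388×10⁻⁴ K⁻¹
2.27×10⁻⁴ × 260 × 2.1 = 0.123942 m
Layer 2: 1.1 × 800 × 1.808×10⁻⁴ = 0.159104 m
1060–1750 m: 1.2404×10⁻⁴ × 690 × 0.62 = 0.053064312 m
1750–3350 m: 1600 × 0.61 × 0.7388×10⁻⁴ = 0.07210688 m
Δh = 0.123942 + 0.159104 + 0.053064312 + 0.07210688 = 0.408217192 m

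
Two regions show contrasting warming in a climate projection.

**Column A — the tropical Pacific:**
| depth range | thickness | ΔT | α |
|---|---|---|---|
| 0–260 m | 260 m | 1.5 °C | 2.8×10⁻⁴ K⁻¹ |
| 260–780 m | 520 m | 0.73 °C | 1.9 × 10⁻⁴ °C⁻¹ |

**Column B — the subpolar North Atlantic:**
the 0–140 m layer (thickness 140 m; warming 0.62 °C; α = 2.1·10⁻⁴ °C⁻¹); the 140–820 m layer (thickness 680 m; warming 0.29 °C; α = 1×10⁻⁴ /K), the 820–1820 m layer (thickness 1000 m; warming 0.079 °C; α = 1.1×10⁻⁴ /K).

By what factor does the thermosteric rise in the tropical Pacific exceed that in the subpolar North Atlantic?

3.9

A 0–260 m: 2.8×10⁻⁴ × 1.5 × 260 = 0.10920 m
A 1.9×10⁻⁴ × 520 × 0.73 = 0.072124 m
A total: 0.181324 m
B 2.1×10⁻⁴ × 140 × 0.62 = 0.018228 m
B Layer 2: 680 × 1×10⁻⁴ × 0.29 = 0.01972 m
B Layer 3: 1000 × 1.1×10⁻⁴ × 0.079 = 0.00869 m
B total: 0.046638 m
Ratio: 0.181324 / 0.046638 ≈ 3.888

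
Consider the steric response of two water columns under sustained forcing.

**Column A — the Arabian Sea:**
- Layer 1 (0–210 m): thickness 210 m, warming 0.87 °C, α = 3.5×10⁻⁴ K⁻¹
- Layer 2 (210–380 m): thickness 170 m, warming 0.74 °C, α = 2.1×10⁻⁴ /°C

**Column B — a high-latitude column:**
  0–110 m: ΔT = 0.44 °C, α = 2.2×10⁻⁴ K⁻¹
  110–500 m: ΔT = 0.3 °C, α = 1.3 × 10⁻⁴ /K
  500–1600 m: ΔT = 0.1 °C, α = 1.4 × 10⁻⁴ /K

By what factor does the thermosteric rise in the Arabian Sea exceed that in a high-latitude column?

A Layer 1: 210 × 3.5×10⁻⁴ × 0.87 = 0.063945 m
A 210–380 m: 2.1×10⁻⁴ × 170 × 0.74 = 0.026418 m
A total: 0.090363 m
B 110 × 0.44 × 2.2×10⁻⁴ = 0.010648 m
B Layer 2: 0.3 × 1.3×10⁻⁴ × 390 = 0.01521 m
B 1100 × 0.1 × 1.4×10⁻⁴ = 0.01540 m
B total: 0.041258 m
Ratio: 0.090363 / 0.041258 ≈ 2.190

a factor of 2.19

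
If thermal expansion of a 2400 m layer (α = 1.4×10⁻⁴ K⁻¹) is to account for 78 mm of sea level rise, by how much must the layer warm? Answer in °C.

ΔT = Δh/(αH) = 0.078 / (1.4×10⁻⁴ × 2400) ≈ 0.2321 °C

ΔT ≈ 0.232 °C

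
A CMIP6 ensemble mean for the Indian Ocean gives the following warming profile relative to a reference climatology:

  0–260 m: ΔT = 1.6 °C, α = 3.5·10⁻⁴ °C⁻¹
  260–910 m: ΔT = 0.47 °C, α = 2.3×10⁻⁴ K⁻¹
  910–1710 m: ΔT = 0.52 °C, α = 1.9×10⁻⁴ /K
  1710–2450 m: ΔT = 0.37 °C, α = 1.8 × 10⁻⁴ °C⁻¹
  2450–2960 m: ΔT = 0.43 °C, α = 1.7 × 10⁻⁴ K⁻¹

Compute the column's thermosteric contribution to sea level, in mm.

380 mm

0–260 m: 1.6 × 3.5×10⁻⁴ × 260 = 0.14560 m
0.47 × 2.3×10⁻⁴ × 650 = 0.070265 m
910–1710 m: 0.52 × 1.9×10⁻⁴ × 800 = 0.07904 m
1710–2450 m: 1.8×10⁻⁴ × 740 × 0.37 = 0.049284 m
Layer 5: 1.7×10⁻⁴ × 510 × 0.43 = 0.037281 m
Δh = 0.14560 + 0.070265 + 0.07904 + 0.049284 + 0.037281 = 0.38147 m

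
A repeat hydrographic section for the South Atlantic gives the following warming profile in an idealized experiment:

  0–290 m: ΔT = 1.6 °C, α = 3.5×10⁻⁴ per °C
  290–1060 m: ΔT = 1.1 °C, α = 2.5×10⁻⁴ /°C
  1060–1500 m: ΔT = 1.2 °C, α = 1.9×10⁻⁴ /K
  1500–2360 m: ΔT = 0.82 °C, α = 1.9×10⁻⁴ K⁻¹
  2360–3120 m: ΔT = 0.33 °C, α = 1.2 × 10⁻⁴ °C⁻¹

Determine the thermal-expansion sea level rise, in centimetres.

63.9 cm

3.5×10⁻⁴ × 1.6 × 290 = 0.16240 m
Layer 2: 1.1 × 770 × 2.5×10⁻⁴ = 0.21175 m
1060–1500 m: 440 × 1.9×10⁻⁴ × 1.2 = 0.10032 m
0.82 × 1.9×10⁻⁴ × 860 = 0.133988 m
Layer 5: 760 × 1.2×10⁻⁴ × 0.33 = 0.030096 m
Δh = 0.16240 + 0.21175 + 0.10032 + 0.133988 + 0.030096 = 0.638554 m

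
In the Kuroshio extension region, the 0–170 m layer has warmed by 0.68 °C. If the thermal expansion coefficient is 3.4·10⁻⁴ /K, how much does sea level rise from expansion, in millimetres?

about 39.3 mm

Δh = αΔT·H = 3.4×10⁻⁴ × 0.68 × 170 = 0.039304 m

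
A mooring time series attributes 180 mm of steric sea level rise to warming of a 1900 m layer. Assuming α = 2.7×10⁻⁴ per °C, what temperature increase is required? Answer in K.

ΔT ≈ 0.351 K

ΔT = Δh/(αH) = 0.18 / (2.7×10⁻⁴ × 1900) ≈ 0.3509 K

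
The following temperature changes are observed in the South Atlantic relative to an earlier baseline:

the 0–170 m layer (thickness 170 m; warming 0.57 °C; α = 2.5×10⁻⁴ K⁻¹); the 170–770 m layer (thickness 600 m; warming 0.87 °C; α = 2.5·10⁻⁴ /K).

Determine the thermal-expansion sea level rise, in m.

Layer 1: 0.57 × 2.5×10⁻⁴ × 170 = 0.024225 m
170–770 m: 0.87 × 600 × 2.5×10⁻⁴ = 0.13050 m
Δh = 0.024225 + 0.13050 = 0.154725 m ≈ 0.155 m

Δh = 0.155 m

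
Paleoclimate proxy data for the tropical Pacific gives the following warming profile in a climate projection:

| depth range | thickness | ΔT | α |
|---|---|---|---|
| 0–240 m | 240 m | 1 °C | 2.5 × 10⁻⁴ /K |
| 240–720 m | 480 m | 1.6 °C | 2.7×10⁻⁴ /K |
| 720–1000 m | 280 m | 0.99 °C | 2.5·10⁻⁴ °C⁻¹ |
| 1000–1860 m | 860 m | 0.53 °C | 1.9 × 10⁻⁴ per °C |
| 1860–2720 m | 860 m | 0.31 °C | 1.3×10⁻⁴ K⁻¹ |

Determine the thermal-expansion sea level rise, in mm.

about 458 mm

0–240 m: 1 × 240 × 2.5×10⁻⁴ = 0.06000 m
240–720 m: 1.6 × 480 × 2.7×10⁻⁴ = 0.20736 m
720–1000 m: 2.5×10⁻⁴ × 0.99 × 280 = 0.06930 m
860 × 0.53 × 1.9×10⁻⁴ = 0.086602 m
Layer 5: 1.3×10⁻⁴ × 0.31 × 860 = 0.034658 m
Δh = 0.06000 + 0.20736 + 0.06930 + 0.086602 + 0.034658 = 0.45792 m ≈ 458 mm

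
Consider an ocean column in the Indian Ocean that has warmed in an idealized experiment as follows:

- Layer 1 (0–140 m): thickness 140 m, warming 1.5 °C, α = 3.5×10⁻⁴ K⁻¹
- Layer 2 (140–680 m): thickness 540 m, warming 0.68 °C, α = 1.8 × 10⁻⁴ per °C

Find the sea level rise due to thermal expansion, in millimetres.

about 140 mm

140 × 1.5 × 3.5×10⁻⁴ = 0.07350 m
0.68 × 540 × 1.8×10⁻⁴ = 0.066096 m
Δh = 0.07350 + 0.066096 = 0.139596 m ≈ 140 mm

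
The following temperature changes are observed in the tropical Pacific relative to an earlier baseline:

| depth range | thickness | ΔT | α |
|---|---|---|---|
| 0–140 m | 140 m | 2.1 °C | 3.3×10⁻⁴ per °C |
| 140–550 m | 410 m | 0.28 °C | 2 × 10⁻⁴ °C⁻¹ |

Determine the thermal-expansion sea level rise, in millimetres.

Layer 1: 140 × 3.3×10⁻⁴ × 2.1 = 0.09702 m
0.28 × 2×10⁻⁴ × 410 = 0.02296 m
Δh = 0.09702 + 0.02296 = 0.11998 m ≈ 120 mm

about 120 mm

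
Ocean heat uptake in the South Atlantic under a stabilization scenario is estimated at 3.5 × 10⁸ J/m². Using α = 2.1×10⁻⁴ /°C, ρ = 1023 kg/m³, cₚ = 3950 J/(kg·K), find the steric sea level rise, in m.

Δh = αQ/(ρcₚ) = 2.1×10⁻⁴ × 3.5×10⁸ / (1023 × 3950) ≈ 0.018189 m

Δh = 0.0182 m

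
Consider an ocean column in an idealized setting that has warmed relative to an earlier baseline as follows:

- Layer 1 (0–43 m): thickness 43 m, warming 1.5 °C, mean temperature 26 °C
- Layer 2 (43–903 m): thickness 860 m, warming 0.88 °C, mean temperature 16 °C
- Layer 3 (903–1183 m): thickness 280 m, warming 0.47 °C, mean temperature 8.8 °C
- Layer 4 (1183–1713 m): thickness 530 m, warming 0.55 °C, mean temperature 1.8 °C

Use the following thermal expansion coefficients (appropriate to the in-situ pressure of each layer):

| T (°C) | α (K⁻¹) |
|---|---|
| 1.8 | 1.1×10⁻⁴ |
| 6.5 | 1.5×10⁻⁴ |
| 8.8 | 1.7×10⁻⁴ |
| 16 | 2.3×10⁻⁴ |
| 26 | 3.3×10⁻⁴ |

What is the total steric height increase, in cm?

Δh = 25 cm

Layer 1 at 26 °C → α = 3.3×10⁻⁴ K⁻¹
Layer 2 at 16 °C → α = 2.3×10⁻⁴ K⁻¹
Layer 3 at 8.8 °C → α = 1.7×10⁻⁴ K⁻¹
Layer 4 at 1.8 °C → α = 1.1×10⁻⁴ K⁻¹
0–43 m: 3.3×10⁻⁴ × 1.5 × 43 = 0.021285 m
43–903 m: 2.3×10⁻⁴ × 0.88 × 860 = 0.174064 m
280 × 1.7×10⁻⁴ × 0.47 = 0.022372 m
Layer 4: 1.1×10⁻⁴ × 0.55 × 530 = 0.032065 m
Δh = 0.021285 + 0.174064 + 0.022372 + 0.032065 = 0.249786 m ≈ 25 cm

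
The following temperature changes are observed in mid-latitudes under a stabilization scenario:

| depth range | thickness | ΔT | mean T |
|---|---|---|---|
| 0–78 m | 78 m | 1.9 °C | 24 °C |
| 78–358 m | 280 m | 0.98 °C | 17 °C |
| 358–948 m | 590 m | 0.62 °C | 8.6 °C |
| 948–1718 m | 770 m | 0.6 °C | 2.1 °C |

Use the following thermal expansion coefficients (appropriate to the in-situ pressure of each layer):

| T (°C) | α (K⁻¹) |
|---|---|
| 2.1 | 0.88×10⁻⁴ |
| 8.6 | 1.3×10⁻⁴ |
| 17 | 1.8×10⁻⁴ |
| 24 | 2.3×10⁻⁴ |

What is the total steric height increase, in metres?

Layer 1 at 24 °C → α = 2.3×10⁻⁴ K⁻¹
Layer 2 at 17 °C → α = 1.8×10⁻⁴ K⁻¹
Layer 3 at 8.6 °C → α = 1.3×10⁻⁴ K⁻¹
Layer 4 at 2.1 °C → α = 0.88×10⁻⁴ K⁻¹
0–78 m: 78 × 1.9 × 2.3×10⁻⁴ = 0.034086 m
1.8×10⁻⁴ × 280 × 0.98 = 0.049392 m
590 × 1.3×10⁻⁴ × 0.62 = 0.047554 m
0.6 × 0.88×10⁻⁴ × 770 = 0.040656 m
Δh = 0.034086 + 0.049392 + 0.047554 + 0.040656 = 0.171688 m

about 0.172 m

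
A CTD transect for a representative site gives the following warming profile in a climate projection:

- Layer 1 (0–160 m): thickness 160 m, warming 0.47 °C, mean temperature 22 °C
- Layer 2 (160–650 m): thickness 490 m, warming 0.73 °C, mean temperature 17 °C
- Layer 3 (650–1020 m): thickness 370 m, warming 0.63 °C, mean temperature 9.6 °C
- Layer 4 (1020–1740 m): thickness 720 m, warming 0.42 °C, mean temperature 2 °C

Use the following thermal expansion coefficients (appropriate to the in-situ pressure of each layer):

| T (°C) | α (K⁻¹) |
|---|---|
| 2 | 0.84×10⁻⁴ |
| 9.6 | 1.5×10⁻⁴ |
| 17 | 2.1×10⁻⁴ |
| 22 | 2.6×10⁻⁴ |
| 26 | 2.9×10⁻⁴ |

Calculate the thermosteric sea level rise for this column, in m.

Δh ≈ 0.155 m

Layer 1 at 22 °C → α = 2.6×10⁻⁴ K⁻¹
Layer 2 at 17 °C → α = 2.1×10⁻⁴ K⁻¹
Layer 3 at 9.6 °C → α = 1.5×10⁻⁴ K⁻¹
Layer 4 at 2 °C → α = 0.84×10⁻⁴ K⁻¹
2.6×10⁻⁴ × 160 × 0.47 = 0.019552 m
2.1×10⁻⁴ × 490 × 0.73 = 0.075117 m
650–1020 m: 1.5×10⁻⁴ × 0.63 × 370 = 0.034965 m
1020–1740 m: 0.42 × 0.84×10⁻⁴ × 720 = 0.0254016 m
Δh = 0.019552 + 0.075117 + 0.034965 + 0.0254016 = 0.1550356 m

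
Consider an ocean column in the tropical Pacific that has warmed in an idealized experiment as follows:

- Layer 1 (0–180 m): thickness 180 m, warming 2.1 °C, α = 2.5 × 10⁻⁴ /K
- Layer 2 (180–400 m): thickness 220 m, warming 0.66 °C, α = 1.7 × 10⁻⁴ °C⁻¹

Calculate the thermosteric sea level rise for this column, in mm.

2.5×10⁻⁴ × 180 × 2.1 = 0.09450 m
Layer 2: 0.66 × 220 × 1.7×10⁻⁴ = 0.024684 m
Δh = 0.09450 + 0.024684 = 0.119184 m ≈ 119 mm

Δh ≈ 119 mm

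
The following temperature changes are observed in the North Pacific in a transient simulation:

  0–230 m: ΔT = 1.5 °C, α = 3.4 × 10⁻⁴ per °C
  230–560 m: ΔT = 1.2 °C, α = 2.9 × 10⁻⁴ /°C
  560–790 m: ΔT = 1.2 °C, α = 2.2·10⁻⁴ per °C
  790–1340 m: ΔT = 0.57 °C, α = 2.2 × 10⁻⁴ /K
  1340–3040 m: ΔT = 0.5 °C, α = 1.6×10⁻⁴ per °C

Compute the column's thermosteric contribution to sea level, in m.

3.4×10⁻⁴ × 1.5 × 230 = 0.11730 m
Layer 2: 1.2 × 2.9×10⁻⁴ × 330 = 0.11484 m
1.2 × 230 × 2.2×10⁻⁴ = 0.06072 m
2.2×10⁻⁴ × 0.57 × 550 = 0.06897 m
1700 × 0.5 × 1.6×10⁻⁴ = 0.13600 m
Δh = 0.11730 + 0.11484 + 0.06072 + 0.06897 + 0.13600 = 0.49783 m

about 0.50 m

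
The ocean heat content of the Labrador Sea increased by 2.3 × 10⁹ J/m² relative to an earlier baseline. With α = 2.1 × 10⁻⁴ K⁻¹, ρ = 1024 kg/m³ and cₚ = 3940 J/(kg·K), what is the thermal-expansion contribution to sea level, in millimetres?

about 120 mm

Δh = αQ/(ρcₚ) = 2.1×10⁻⁴ × 2.3×10⁹ / (1024 × 3940) ≈ 0.11972 m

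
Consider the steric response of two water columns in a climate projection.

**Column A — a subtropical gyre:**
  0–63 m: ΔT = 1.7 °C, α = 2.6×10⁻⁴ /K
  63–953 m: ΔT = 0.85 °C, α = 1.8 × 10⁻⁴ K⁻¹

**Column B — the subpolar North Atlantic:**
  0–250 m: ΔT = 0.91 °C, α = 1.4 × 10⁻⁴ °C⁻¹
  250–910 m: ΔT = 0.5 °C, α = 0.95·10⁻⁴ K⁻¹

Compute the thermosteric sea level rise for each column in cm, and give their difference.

A Layer 1: 2.6×10⁻⁴ × 63 × 1.7 = 0.027846 m
A 63–953 m: 890 × 1.8×10⁻⁴ × 0.85 = 0.13617 m
A total: 0.164016 m
B Layer 1: 0.91 × 250 × 1.4×10⁻⁴ = 0.03185 m
B 0.5 × 0.95×10⁻⁴ × 660 = 0.03135 m
B total: 0.06320 m
Difference: 0.164016 − 0.06320 = 0.100816 m

A: 16 cm; B: 6.3 cm; difference 10 cm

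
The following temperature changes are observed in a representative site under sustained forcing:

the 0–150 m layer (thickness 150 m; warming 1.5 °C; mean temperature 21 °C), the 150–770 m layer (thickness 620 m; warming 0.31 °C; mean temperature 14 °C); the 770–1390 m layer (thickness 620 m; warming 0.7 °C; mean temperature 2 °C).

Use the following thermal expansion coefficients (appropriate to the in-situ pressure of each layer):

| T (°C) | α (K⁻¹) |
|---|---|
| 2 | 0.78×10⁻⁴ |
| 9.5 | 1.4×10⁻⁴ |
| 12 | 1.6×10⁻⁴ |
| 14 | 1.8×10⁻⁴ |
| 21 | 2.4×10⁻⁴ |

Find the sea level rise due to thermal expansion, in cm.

Layer 1 at 21 °C → α = 2.4×10⁻⁴ K⁻¹
Layer 2 at 14 °C → α = 1.8×10⁻⁴ K⁻¹
Layer 3 at 2 °C → α = 0.78×10⁻⁴ K⁻¹
1.5 × 150 × 2.4×10⁻⁴ = 0.05400 m
Layer 2: 620 × 0.31 × 1.8×10⁻⁴ = 0.034596 m
770–1390 m: 0.7 × 0.78×10⁻⁴ × 620 = 0.033852 m
Δh = 0.05400 + 0.034596 + 0.033852 = 0.122448 m

Δh ≈ 12.2 cm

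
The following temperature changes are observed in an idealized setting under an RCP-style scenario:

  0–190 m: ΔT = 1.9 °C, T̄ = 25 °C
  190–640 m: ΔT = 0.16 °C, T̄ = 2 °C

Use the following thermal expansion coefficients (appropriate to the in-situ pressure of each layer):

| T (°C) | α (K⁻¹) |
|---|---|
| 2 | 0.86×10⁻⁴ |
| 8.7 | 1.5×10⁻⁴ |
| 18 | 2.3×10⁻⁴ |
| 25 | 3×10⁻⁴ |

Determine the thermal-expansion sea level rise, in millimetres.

Layer 1 at 25 °C → α = 3×10⁻⁴ K⁻¹
Layer 2 at 2 °C → α = 0.86×10⁻⁴ K⁻¹
0–190 m: 1.9 × 3×10⁻⁴ × 190 = 0.10830 m
Layer 2: 0.16 × 450 × 0.86×10⁻⁴ = 0.006192 m
Δh = 0.10830 + 0.006192 = 0.114492 m ≈ 114 mm

Δh ≈ 114 mm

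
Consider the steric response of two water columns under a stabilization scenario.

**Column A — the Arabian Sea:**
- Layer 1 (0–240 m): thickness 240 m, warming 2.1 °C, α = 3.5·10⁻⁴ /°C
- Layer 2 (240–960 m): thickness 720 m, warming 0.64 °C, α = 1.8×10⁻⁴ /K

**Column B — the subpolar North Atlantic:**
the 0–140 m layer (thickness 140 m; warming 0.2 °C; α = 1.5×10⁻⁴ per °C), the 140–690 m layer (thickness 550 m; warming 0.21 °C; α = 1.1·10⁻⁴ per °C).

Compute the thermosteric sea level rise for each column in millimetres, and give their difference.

A: 259 mm; B: 16.9 mm; difference 242 mm

A 240 × 3.5×10⁻⁴ × 2.1 = 0.17640 m
A 0.64 × 1.8×10⁻⁴ × 720 = 0.082944 m
A total: 0.259344 m
B 140 × 0.2 × 1.5×10⁻⁴ = 0.00420 m
B 1.1×10⁻⁴ × 550 × 0.21 = 0.012705 m
B total: 0.016905 m
Difference: 0.259344 − 0.016905 = 0.242439 m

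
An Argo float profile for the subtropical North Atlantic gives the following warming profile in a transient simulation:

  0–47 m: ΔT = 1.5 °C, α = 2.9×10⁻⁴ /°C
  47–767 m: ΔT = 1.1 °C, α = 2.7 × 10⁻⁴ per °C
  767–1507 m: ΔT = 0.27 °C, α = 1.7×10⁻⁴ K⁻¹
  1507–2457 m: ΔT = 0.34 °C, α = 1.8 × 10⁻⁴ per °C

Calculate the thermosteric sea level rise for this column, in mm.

Layer 1: 1.5 × 2.9×10⁻⁴ × 47 = 0.020445 m
Layer 2: 2.7×10⁻⁴ × 1.1 × 720 = 0.21384 m
740 × 1.7×10⁻⁴ × 0.27 = 0.033966 m
Layer 4: 950 × 0.34 × 1.8×10⁻⁴ = 0.05814 m
Δh = 0.020445 + 0.21384 + 0.033966 + 0.05814 = 0.326391 m

326 mm of thermosteric rise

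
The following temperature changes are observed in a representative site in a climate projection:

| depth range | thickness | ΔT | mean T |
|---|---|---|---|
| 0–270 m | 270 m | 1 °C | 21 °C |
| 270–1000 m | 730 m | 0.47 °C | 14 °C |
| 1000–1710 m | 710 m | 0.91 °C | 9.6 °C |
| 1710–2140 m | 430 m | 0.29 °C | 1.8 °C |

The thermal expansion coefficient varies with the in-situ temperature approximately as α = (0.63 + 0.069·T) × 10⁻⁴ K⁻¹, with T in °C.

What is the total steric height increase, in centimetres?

Δh = 20.4 cm

Layer 1: α = (0.63 + 0.069×21)×10⁻⁴ = 2.079×10⁻⁴ K⁻¹
Layer 2: α = (0.63 + 0.069×14)×10⁻⁴ = 1.596×10⁻⁴ K⁻¹
Layer 3: α = (0.63 + 0.069×9.6)×10⁻⁴ = 1.2924×10⁻⁴ K⁻¹
Layer 4: α = (0.63 + 0.069×1.8)×10⁻⁴ = 0.7542×10⁻⁴ K⁻¹
0–270 m: 270 × 2.079×10⁻⁴ × 1 = 0.056133 m
0.47 × 1.596×10⁻⁴ × 730 = 0.05475876 m
1000–1710 m: 0.91 × 1.2924×10⁻⁴ × 710 = 0.083501964 m
Layer 4: 0.29 × 430 × 0.7542×10⁻⁴ = 0.009404874 m
Δh = 0.056133 + 0.05475876 + 0.083501964 + 0.009404874 = 0.203798598 m ≈ 20.4 cm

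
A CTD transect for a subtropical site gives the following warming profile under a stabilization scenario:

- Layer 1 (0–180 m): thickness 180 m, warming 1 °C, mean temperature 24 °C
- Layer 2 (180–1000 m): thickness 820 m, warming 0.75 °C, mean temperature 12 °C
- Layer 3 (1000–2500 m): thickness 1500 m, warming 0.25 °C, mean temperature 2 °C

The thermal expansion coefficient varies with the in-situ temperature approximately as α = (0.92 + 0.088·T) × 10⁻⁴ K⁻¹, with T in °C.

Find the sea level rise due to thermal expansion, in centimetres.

about 21.7 cm

Layer 1: α = (0.92 + 0.088×24)×10⁻⁴ = 3.032×10⁻⁴ K⁻¹
Layer 2: α = (0.92 + 0.088×12)×10⁻⁴ = 1.976×10⁻⁴ K⁻¹
Layer 3: α = (0.92 + 0.088×2)×10⁻⁴ = 1.096×10⁻⁴ K⁻¹
Layer 1: 180 × 1 × 3.032×10⁻⁴ = 0.054576 m
Layer 2: 0.75 × 820 × 1.976×10⁻⁴ = 0.121524 m
1500 × 0.25 × 1.096×10⁻⁴ = 0.04110 m
Δh = 0.054576 + 0.121524 + 0.04110 = 0.21720 m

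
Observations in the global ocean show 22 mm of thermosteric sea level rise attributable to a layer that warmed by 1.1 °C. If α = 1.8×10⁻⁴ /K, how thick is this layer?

H = Δh/(αΔT) = 0.022 / (1.8×10⁻⁴ × 1.1) ≈ 111.1 m

111 m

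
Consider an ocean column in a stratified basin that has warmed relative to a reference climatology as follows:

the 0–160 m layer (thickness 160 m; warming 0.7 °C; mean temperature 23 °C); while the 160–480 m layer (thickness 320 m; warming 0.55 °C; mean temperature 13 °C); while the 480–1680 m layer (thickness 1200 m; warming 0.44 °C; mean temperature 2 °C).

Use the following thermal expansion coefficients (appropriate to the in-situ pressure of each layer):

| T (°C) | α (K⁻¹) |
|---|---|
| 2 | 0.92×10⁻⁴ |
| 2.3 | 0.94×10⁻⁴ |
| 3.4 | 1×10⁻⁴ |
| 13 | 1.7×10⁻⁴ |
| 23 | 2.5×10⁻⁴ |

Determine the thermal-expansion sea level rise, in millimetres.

Layer 1 at 23 °C → α = 2.5×10⁻⁴ K⁻¹
Layer 2 at 13 °C → α = 1.7×10⁻⁴ K⁻¹
Layer 3 at 2 °C → α = 0.92×10⁻⁴ K⁻¹
2.5×10⁻⁴ × 0.7 × 160 = 0.02800 m
1.7×10⁻⁴ × 320 × 0.55 = 0.02992 m
0.92×10⁻⁴ × 1200 × 0.44 = 0.048576 m
Δh = 0.02800 + 0.02992 + 0.048576 = 0.106496 m

106 mm of thermosteric rise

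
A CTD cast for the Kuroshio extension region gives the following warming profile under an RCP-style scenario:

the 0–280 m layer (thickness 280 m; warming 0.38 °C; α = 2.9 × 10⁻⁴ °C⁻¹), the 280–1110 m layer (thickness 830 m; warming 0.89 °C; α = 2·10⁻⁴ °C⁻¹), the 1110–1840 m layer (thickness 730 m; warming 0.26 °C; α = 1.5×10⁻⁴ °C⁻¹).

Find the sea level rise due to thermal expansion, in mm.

Δh = 207 mm

0–280 m: 0.38 × 2.9×10⁻⁴ × 280 = 0.030856 m
Layer 2: 830 × 2×10⁻⁴ × 0.89 = 0.14774 m
Layer 3: 0.26 × 1.5×10⁻⁴ × 730 = 0.02847 m
Δh = 0.030856 + 0.14774 + 0.02847 = 0.207066 m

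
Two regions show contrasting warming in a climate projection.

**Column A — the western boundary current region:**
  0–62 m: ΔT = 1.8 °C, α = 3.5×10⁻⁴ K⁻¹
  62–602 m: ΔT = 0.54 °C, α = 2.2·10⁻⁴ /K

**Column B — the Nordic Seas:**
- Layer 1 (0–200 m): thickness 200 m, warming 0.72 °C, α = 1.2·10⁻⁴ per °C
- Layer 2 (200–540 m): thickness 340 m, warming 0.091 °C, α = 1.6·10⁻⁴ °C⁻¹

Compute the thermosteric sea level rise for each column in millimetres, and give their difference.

Δh_A ≈ 103 mm, Δh_B ≈ 22.2 mm; difference ≈ 81.0 mm

A 0–62 m: 1.8 × 62 × 3.5×10⁻⁴ = 0.03906 m
A 62–602 m: 2.2×10⁻⁴ × 540 × 0.54 = 0.064152 m
A total: 0.103212 m
B Layer 1: 0.72 × 200 × 1.2×10⁻⁴ = 0.01728 m
B Layer 2: 340 × 0.091 × 1.6×10⁻⁴ = 0.0049504 m
B total: 0.0222304 m
Difference: 0.103212 − 0.0222304 = 0.0809816 m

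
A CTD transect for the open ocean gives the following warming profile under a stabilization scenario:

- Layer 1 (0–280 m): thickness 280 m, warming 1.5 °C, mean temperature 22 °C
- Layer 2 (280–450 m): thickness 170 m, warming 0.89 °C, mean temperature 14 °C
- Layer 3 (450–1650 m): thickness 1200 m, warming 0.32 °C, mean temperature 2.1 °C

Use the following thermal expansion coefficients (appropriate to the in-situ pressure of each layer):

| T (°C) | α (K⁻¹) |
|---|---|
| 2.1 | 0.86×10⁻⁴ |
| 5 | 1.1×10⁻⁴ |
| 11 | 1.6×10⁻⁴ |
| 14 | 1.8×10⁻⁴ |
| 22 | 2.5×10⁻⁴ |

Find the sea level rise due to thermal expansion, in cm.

17 cm of thermosteric rise

Layer 1 at 22 °C → α = 2.5×10⁻⁴ K⁻¹
Layer 2 at 14 °C → α = 1.8×10⁻⁴ K⁻¹
Layer 3 at 2.1 °C → α = 0.86×10⁻⁴ K⁻¹
Layer 1: 1.5 × 2.5×10⁻⁴ × 280 = 0.10500 m
1.8×10⁻⁴ × 0.89 × 170 = 0.027234 m
450–1650 m: 0.32 × 1200 × 0.86×10⁻⁴ = 0.033024 m
Δh = 0.10500 + 0.027234 + 0.033024 = 0.165258 m ≈ 17 cm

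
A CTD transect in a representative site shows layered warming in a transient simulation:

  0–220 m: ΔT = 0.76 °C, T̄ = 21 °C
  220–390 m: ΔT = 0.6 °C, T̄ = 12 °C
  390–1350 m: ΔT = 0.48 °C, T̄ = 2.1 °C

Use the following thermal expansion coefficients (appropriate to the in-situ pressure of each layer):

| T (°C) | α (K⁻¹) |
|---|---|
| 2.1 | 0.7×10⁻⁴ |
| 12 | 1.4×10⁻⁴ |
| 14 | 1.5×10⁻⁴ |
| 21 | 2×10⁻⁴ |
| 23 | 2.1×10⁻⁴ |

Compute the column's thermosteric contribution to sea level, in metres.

Layer 1 at 21 °C → α = 2×10⁻⁴ K⁻¹
Layer 2 at 12 °C → α = 1.4×10⁻⁴ K⁻¹
Layer 3 at 2.1 °C → α = 0.7×10⁻⁴ K⁻¹
Layer 1: 0.76 × 2×10⁻⁴ × 220 = 0.03344 m
Layer 2: 170 × 1.4×10⁻⁴ × 0.6 = 0.01428 m
960 × 0.48 × 0.7×10⁻⁴ = 0.032256 m
Δh = 0.03344 + 0.01428 + 0.032256 = 0.079976 m

0.0800 m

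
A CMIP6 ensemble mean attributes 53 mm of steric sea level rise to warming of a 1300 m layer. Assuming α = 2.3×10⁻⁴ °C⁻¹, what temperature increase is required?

about 0.177 °C

ΔT = Δh/(αH) = 0.053 / (2.3×10⁻⁴ × 1300) ≈ 0.1773 °C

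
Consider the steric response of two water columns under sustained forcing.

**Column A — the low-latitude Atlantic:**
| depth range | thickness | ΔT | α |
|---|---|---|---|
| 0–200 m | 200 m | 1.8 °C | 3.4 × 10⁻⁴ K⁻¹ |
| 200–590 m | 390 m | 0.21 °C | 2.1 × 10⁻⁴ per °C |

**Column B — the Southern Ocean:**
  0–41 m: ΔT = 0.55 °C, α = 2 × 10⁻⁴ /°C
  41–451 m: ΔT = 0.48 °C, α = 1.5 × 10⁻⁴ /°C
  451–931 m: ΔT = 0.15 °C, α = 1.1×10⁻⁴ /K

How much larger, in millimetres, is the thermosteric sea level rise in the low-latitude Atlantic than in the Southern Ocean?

98 mm larger

A 0–200 m: 3.4×10⁻⁴ × 1.8 × 200 = 0.12240 m
A Layer 2: 390 × 0.21 × 2.1×10⁻⁴ = 0.017199 m
A total: 0.139599 m
B 0–41 m: 2×10⁻⁴ × 0.55 × 41 = 0.00451 m
B 41–451 m: 0.48 × 1.5×10⁻⁴ × 410 = 0.02952 m
B Layer 3: 1.1×10⁻⁴ × 0.15 × 480 = 0.00792 m
B total: 0.04195 m
Difference: 0.139599 − 0.04195 = 0.097649 m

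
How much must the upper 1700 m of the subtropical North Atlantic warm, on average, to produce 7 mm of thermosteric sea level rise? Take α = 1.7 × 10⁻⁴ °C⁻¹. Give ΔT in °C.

ΔT = Δh/(αH) = 0.007 / (1.7×10⁻⁴ × 1700) ≈ 0.02422 °C

ΔT ≈ 0.024 °C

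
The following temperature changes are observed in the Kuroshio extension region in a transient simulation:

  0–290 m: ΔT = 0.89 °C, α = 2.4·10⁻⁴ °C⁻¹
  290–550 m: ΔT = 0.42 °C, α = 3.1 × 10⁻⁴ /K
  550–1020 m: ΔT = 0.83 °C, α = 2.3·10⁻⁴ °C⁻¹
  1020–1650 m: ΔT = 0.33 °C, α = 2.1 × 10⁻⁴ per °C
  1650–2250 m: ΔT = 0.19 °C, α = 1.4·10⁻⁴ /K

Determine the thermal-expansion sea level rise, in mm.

Layer 1: 0.89 × 2.4×10⁻⁴ × 290 = 0.061944 m
0.42 × 260 × 3.1×10⁻⁴ = 0.033852 m
Layer 3: 470 × 0.83 × 2.3×10⁻⁴ = 0.089723 m
Layer 4: 2.1×10⁻⁴ × 0.33 × 630 = 0.043659 m
1650–2250 m: 0.19 × 1.4×10⁻⁴ × 600 = 0.01596 m
Δh = 0.061944 + 0.033852 + 0.089723 + 0.043659 + 0.01596 = 0.245138 m

about 250 mm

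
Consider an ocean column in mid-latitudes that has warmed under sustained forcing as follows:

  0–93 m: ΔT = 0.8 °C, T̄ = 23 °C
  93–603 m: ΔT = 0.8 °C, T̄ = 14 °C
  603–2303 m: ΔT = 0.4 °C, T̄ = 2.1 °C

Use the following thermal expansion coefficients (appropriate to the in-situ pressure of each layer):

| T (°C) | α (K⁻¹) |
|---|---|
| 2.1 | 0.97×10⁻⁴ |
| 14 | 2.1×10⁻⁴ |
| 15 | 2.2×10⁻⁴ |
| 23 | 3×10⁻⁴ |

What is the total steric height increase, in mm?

Layer 1 at 23 °C → α = 3×10⁻⁴ K⁻¹
Layer 2 at 14 °C → α = 2.1×10⁻⁴ K⁻¹
Layer 3 at 2.1 °C → α = 0.97×10⁻⁴ K⁻¹
0–93 m: 93 × 3×10⁻⁴ × 0.8 = 0.02232 m
Layer 2: 2.1×10⁻⁴ × 0.8 × 510 = 0.08568 m
Layer 3: 0.4 × 1700 × 0.97×10⁻⁴ = 0.06596 m
Δh = 0.02232 + 0.08568 + 0.06596 = 0.17396 m ≈ 170 mm

about 170 mm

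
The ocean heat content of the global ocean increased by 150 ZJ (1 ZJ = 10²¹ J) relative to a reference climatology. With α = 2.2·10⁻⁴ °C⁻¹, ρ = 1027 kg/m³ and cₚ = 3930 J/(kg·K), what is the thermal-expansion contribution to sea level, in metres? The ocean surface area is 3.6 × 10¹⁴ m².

0.0227 m of thermosteric rise

Per unit area: Q = 150×10²¹ / (3.6×10¹⁴) ≈ 4.167×10⁸ J/m²
Δh = αQ/(ρcₚ) = 2.2×10⁻⁴ × 4.167×10⁸ / (1027 × 3930) ≈ 0.022713 m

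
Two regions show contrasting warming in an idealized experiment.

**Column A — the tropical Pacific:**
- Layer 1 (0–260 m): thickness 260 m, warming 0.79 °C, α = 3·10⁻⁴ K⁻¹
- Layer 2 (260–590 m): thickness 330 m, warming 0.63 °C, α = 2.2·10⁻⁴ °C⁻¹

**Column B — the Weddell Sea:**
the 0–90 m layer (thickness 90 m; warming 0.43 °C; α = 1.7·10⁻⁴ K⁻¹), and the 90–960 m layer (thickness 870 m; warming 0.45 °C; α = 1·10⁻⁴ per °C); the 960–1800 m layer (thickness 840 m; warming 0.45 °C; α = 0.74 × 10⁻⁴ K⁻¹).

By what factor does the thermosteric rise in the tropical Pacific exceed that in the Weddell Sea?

A 0–260 m: 260 × 0.79 × 3×10⁻⁴ = 0.06162 m
A Layer 2: 0.63 × 2.2×10⁻⁴ × 330 = 0.045738 m
A total: 0.107358 m
B 0.43 × 90 × 1.7×10⁻⁴ = 0.006579 m
B 90–960 m: 1×10⁻⁴ × 0.45 × 870 = 0.03915 m
B 0.45 × 0.74×10⁻⁴ × 840 = 0.027972 m
B total: 0.073701 m
Ratio: 0.107358 / 0.073701 ≈ 1.457

a factor of 1.46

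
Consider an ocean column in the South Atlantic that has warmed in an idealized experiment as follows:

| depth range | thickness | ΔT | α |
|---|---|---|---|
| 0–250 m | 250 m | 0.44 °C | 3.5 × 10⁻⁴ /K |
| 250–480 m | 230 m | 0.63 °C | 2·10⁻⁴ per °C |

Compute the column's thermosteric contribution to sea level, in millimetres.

67.5 mm of thermosteric rise

Layer 1: 250 × 0.44 × 3.5×10⁻⁴ = 0.03850 m
250–480 m: 230 × 2×10⁻⁴ × 0.63 = 0.02898 m
Δh = 0.03850 + 0.02898 = 0.06748 m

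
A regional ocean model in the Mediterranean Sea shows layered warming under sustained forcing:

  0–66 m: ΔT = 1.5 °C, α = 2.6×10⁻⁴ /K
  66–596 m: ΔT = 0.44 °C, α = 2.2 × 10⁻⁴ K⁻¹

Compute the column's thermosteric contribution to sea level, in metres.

Δh = 0.077 m

0–66 m: 66 × 2.6×10⁻⁴ × 1.5 = 0.02574 m
0.44 × 530 × 2.2×10⁻⁴ = 0.051304 m
Δh = 0.02574 + 0.051304 = 0.077044 m ≈ 0.077 m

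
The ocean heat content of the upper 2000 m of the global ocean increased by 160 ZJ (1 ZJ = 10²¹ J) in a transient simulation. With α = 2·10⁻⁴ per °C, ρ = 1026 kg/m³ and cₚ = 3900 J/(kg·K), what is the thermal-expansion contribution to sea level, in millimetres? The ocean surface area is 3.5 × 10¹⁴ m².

Per unit area: Q = 160×10²¹ / (3.5×10¹⁴) ≈ 4.571×10⁸ J/m²
Δh = αQ/(ρcₚ) = 2×10⁻⁴ × 4.571×10⁸ / (1026 × 3900) ≈ 0.022847 m

22.8 mm of thermosteric rise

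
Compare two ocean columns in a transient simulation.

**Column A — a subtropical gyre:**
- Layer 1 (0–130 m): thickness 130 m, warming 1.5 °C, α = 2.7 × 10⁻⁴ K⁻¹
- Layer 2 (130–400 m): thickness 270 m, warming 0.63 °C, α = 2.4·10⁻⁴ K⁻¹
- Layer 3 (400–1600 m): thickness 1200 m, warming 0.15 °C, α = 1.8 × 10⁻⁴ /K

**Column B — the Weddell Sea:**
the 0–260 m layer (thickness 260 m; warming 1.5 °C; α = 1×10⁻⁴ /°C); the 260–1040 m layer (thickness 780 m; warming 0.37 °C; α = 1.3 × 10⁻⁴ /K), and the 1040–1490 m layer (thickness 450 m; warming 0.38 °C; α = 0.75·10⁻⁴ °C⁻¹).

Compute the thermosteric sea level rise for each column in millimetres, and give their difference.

A: 126 mm; B: 89.3 mm; difference 36.5 mm

A 2.7×10⁻⁴ × 130 × 1.5 = 0.05265 m
A Layer 2: 2.4×10⁻⁴ × 0.63 × 270 = 0.040824 m
A Layer 3: 1200 × 0.15 × 1.8×10⁻⁴ = 0.03240 m
A total: 0.125874 m
B 0–260 m: 1×10⁻⁴ × 1.5 × 260 = 0.03900 m
B Layer 2: 780 × 1.3×10⁻⁴ × 0.37 = 0.037518 m
B Layer 3: 0.75×10⁻⁴ × 0.38 × 450 = 0.012825 m
B total: 0.089343 m
Difference: 0.125874 − 0.089343 = 0.036531 m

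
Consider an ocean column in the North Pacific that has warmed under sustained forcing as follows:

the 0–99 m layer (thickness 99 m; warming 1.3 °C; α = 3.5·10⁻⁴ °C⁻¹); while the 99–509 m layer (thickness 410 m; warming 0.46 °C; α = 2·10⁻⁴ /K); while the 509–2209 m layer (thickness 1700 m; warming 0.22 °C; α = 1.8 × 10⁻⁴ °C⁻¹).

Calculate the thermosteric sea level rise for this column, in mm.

150 mm

99 × 1.3 × 3.5×10⁻⁴ = 0.045045 m
99–509 m: 410 × 2×10⁻⁴ × 0.46 = 0.03772 m
Layer 3: 1700 × 1.8×10⁻⁴ × 0.22 = 0.06732 m
Δh = 0.045045 + 0.03772 + 0.06732 = 0.150085 m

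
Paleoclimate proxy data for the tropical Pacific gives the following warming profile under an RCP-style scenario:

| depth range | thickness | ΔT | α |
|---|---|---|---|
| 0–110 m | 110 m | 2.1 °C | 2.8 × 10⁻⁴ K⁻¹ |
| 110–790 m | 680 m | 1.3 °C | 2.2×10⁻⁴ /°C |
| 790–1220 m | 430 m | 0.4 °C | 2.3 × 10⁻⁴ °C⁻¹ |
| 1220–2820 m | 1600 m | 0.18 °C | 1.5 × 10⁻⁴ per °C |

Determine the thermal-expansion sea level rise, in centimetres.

Δh = 34.2 cm

110 × 2.8×10⁻⁴ × 2.1 = 0.06468 m
110–790 m: 2.2×10⁻⁴ × 1.3 × 680 = 0.19448 m
Layer 3: 0.4 × 430 × 2.3×10⁻⁴ = 0.03956 m
Layer 4: 1600 × 1.5×10⁻⁴ × 0.18 = 0.04320 m
Δh = 0.06468 + 0.19448 + 0.03956 + 0.04320 = 0.34192 m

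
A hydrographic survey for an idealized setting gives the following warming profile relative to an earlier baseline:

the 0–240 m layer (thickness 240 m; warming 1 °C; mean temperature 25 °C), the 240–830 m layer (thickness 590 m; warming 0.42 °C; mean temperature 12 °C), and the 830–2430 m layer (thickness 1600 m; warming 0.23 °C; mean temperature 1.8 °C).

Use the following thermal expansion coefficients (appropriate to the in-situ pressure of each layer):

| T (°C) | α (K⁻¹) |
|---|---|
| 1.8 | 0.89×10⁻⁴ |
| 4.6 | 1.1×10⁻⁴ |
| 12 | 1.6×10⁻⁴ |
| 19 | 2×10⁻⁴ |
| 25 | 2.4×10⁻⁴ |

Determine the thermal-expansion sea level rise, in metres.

Layer 1 at 25 °C → α = 2.4×10⁻⁴ K⁻¹
Layer 2 at 12 °C → α = 1.6×10⁻⁴ K⁻¹
Layer 3 at 1.8 °C → α = 0.89×10⁻⁴ K⁻¹
Layer 1: 2.4×10⁻⁴ × 240 × 1 = 0.05760 m
Layer 2: 1.6×10⁻⁴ × 0.42 × 590 = 0.039648 m
830–2430 m: 0.89×10⁻⁴ × 1600 × 0.23 = 0.032752 m
Δh = 0.05760 + 0.039648 + 0.032752 = 0.13000 m ≈ 0.130 m

0.130 m of thermosteric rise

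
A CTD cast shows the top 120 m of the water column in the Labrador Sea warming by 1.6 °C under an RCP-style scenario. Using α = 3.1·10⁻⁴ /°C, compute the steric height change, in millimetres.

Δh = αΔT·H = 3.1×10⁻⁴ × 1.6 × 120 = 0.05952 m

about 60 mm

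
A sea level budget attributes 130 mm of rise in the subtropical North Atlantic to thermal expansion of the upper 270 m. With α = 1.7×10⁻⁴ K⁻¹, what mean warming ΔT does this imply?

ΔT = Δh/(αH) = 0.13 / (1.7×10⁻⁴ × 270) ≈ 2.832 K

about 2.83 K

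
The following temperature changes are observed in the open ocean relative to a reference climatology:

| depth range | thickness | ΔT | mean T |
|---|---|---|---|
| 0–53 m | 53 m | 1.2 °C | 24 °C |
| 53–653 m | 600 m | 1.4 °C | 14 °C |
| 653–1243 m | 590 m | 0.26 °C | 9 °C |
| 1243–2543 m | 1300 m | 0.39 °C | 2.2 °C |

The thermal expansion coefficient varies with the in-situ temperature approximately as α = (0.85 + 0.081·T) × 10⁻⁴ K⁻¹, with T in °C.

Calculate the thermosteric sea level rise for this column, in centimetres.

Layer 1: α = (0.85 + 0.081×24)×10⁻⁴ = 2.794×10⁻⁴ K⁻¹
Layer 2: α = (0.85 + 0.081×14)×10⁻⁴ = 1.984×10⁻⁴ K⁻¹
Layer 3: α = (0.85 + 0.081×9)×10⁻⁴ = 1.579×10⁻⁴ K⁻¹
Layer 4: α = (0.85 + 0.081×2.2)×10⁻⁴ = 1.0282×10⁻⁴ K⁻¹
53 × 1.2 × 2.794×10⁻⁴ = 0.01776984 m
Layer 2: 1.984×10⁻⁴ × 600 × 1.4 = 0.166656 m
653–1243 m: 590 × 0.26 × 1.579×10⁻⁴ = 0.02422186 m
1243–2543 m: 1.0282×10⁻⁴ × 0.39 × 1300 = 0.05212974 m
Δh = 0.01776984 + 0.166656 + 0.02422186 + 0.05212974 = 0.26077744 m ≈ 26.1 cm

26.1 cm of thermosteric rise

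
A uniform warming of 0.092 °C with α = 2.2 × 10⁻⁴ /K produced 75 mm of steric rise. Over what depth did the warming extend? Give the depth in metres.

H = Δh/(αΔT) = 0.075 / (2.2×10⁻⁴ × 0.092) ≈ 3706 m

H ≈ 3710 m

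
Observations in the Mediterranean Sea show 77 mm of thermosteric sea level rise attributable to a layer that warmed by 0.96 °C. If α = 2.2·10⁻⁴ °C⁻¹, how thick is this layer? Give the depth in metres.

H = Δh/(αΔT) = 0.077 / (2.2×10⁻⁴ × 0.96) ≈ 364.6 m

about 365 m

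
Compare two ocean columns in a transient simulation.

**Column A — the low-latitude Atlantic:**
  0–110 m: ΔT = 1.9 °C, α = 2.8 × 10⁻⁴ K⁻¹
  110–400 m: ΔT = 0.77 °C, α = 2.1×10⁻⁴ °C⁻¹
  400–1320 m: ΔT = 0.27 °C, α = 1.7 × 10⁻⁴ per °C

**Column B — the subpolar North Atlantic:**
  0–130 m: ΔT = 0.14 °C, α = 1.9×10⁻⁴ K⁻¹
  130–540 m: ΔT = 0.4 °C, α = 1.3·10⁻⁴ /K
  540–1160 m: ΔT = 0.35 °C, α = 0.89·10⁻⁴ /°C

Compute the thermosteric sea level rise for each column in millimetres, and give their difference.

Δh_A ≈ 148 mm, Δh_B ≈ 44.1 mm; difference ≈ 104 mm

A 2.8×10⁻⁴ × 110 × 1.9 = 0.05852 m
A 110–400 m: 2.1×10⁻⁴ × 290 × 0.77 = 0.046893 m
A Layer 3: 1.7×10⁻⁴ × 920 × 0.27 = 0.042228 m
A total: 0.147641 m
B 0–130 m: 0.14 × 130 × 1.9×10⁻⁴ = 0.003458 m
B Layer 2: 1.3×10⁻⁴ × 410 × 0.4 = 0.02132 m
B 540–1160 m: 0.35 × 0.89×10⁻⁴ × 620 = 0.019313 m
B total: 0.044091 m
Difference: 0.147641 − 0.044091 = 0.10355 m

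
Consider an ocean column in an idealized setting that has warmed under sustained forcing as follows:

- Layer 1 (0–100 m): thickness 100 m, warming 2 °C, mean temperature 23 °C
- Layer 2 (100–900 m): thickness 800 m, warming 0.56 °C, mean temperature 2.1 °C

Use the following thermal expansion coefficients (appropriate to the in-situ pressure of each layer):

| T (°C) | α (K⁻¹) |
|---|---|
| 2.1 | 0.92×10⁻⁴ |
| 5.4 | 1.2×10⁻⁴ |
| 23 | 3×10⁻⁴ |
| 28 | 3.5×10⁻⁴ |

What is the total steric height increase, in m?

Layer 1 at 23 °C → α = 3×10⁻⁴ K⁻¹
Layer 2 at 2.1 °C → α = 0.92×10⁻⁴ K⁻¹
Layer 1: 3×10⁻⁴ × 2 × 100 = 0.06000 m
800 × 0.92×10⁻⁴ × 0.56 = 0.041216 m
Δh = 0.06000 + 0.041216 = 0.101216 m

0.10 m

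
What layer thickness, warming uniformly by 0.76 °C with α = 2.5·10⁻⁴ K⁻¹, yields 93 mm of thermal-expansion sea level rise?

about 490 m

H = Δh/(αΔT) = 0.093 / (2.5×10⁻⁴ × 0.76) ≈ 489.5 m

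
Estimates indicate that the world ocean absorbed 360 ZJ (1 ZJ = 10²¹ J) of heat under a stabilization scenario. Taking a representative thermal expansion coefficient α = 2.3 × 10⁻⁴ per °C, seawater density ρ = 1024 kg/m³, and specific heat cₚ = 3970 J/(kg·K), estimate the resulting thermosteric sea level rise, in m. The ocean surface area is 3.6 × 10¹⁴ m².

Δh = 0.0566 m

Per unit area: Q = 360×10²¹ / (3.6×10¹⁴) = 1×10⁹ J/m²
Δh = αQ/(ρcₚ) = 2.3×10⁻⁴ × 1×10⁹ / (1024 × 3970) ≈ 0.056577 m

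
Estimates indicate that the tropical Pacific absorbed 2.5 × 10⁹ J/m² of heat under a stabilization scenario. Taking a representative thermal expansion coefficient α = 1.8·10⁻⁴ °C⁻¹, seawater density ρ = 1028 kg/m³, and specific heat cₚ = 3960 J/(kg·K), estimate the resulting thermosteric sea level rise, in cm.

Δh = αQ/(ρcₚ) = 1.8×10⁻⁴ × 2.5×10⁹ / (1028 × 3960) ≈ 0.11054 m

Δh ≈ 11.1 cm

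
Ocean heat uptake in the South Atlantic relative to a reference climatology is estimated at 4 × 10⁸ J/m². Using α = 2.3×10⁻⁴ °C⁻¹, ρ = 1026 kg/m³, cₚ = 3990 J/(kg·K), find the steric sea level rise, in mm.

Δh = αQ/(ρcₚ) = 2.3×10⁻⁴ × 4×10⁸ / (1026 × 3990) ≈ 0.022473 m

Δh = 22.5 mm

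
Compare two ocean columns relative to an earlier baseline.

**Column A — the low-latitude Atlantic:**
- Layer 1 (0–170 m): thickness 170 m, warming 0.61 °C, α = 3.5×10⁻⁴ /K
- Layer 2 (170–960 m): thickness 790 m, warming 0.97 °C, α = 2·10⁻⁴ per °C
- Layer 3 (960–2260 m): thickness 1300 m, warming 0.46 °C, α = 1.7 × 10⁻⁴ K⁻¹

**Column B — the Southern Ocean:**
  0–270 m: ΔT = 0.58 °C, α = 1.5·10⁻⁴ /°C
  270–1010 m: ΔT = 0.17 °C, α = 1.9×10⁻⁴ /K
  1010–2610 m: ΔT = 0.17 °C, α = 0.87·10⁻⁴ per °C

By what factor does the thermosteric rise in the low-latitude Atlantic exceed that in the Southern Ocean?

a factor of 4.1

A 0–170 m: 170 × 0.61 × 3.5×10⁻⁴ = 0.036295 m
A Layer 2: 0.97 × 2×10⁻⁴ × 790 = 0.15326 m
A 1300 × 1.7×10⁻⁴ × 0.46 = 0.10166 m
A total: 0.291215 m
B 0–270 m: 0.58 × 1.5×10⁻⁴ × 270 = 0.02349 m
B Layer 2: 1.9×10⁻⁴ × 0.17 × 740 = 0.023902 m
B Layer 3: 0.87×10⁻⁴ × 1600 × 0.17 = 0.023664 m
B total: 0.071056 m
Ratio: 0.291215 / 0.071056 ≈ 4.098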